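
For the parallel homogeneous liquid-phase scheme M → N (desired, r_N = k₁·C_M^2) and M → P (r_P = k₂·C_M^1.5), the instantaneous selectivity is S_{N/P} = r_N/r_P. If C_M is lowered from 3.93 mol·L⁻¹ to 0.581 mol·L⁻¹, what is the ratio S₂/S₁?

0.384

S_{N/P} = (k₁/k₂)·C_M^0.5, so S₂/S₁ = (C_{M,2}/C_{M,1})^0.5.
= (0.581/3.93)^0.5 = (0.1478)^0.5 = 0.384.
Selectivity toward N falls as C_M falls — high-concentration operation is favoured.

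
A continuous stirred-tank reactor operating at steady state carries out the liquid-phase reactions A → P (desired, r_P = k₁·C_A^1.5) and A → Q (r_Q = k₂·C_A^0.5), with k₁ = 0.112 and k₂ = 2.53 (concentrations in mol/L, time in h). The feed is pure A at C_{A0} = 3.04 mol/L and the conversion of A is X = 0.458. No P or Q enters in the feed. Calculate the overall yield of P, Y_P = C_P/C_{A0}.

0.0311

Exit C_A = C_{A0}(1−X) = 3.04×0.542 = 1.648 mol/L.
A CSTR operates uniformly at the exit composition, giving r_P = 0.2369 and r_Q = 3.248 (each k·C_A^n at C_A = 1.648).
Fraction of consumed A going to P: r_P/(r_P+r_Q) = 0.06798.
C_P = 0.06798·C_{A0}·X = 0.06798×3.04×0.458 = 0.0947 mol/L; Y_P = C_P/C_{A0} = 0.0311.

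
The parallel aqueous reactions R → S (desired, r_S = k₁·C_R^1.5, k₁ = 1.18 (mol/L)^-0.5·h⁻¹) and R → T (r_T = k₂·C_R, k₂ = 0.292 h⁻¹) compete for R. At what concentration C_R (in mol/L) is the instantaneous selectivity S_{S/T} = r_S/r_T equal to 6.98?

2.98 mol/L

S_{S/T} = (k₁/k₂)·C_R^0.5 ⇒ C_R = (S·k₂/k₁)^(2).
= (6.98×0.292/1.18)^(2) = (1.727)^(2) = 2.98 mol/L.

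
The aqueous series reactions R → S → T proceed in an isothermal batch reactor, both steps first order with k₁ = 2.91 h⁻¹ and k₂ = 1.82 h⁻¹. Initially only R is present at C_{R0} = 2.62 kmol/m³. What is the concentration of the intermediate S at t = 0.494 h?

The intermediate concentration in a first-order A→B→C sequence is C_S = k₁C_{R0}(e^(−k₁t) − e^(−k₂t))/(k₂−k₁).
e^(−k₁t) = e^(−2.91×0.494) = e^(−1.438) = 0.2375; e^(−k₂t) = e^(−0.8991) = 0.4069.
C_S = 2.91×2.62/(1.82−2.91) × (0.2375−0.4069) = (-6.995)×(-0.1694) = 1.185 kmol/m³.

1.19 kmol/m³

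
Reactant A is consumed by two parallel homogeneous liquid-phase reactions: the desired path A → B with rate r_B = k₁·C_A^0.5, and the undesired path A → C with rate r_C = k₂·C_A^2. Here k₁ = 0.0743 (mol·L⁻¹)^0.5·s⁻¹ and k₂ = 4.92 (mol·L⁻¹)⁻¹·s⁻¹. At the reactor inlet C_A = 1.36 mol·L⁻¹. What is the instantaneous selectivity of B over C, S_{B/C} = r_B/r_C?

0.00952

S_{B/C} = r_B/r_C = (k₁·C_A^0.5)/(k₂·C_A^2) = (k₁/k₂)·C_A^-1.5.
= (0.0743×1.360^0.5) / (4.92×1.360^2) = 0.08665/9.100 = 0.00952.
The undesired path is higher order in A, so low C_A (CSTR or dilute feed) favours B.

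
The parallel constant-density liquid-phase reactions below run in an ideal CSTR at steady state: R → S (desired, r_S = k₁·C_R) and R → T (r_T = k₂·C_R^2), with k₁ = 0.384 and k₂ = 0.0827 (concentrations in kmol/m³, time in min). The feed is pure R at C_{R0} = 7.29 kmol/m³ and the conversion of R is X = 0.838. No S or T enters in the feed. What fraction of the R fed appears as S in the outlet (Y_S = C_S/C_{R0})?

0.668

Exit C_R = C_{R0}(1−X) = 7.29×0.162 = 1.181 kmol/m³.
A CSTR operates uniformly at the exit composition, giving r_S = 0.4535 and r_T = 0.1153 (each k·C_R^n at C_R = 1.181).
Fraction of consumed R going to S: r_S/(r_S+r_T) = 0.7972.
C_S = 0.7972·C_{R0}·X = 0.7972×7.29×0.838 = 4.87 kmol/m³; Y_S = C_S/C_{R0} = 0.668.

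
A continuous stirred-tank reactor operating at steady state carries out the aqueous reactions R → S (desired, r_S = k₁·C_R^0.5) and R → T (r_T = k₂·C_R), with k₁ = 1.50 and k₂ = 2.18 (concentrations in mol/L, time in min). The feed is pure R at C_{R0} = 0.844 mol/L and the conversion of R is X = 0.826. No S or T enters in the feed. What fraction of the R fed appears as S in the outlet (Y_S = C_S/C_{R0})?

Exit C_R = C_{R0}(1−X) = 0.844×0.174 = 0.1469 mol/L.
Rates in a CSTR are evaluated at the outlet concentration: r_S = 1.50×0.1469^0.5 = 0.5748, r_T = 2.18×0.1469 = 0.3201.
Fraction of consumed R going to S: r_S/(r_S+r_T) = 0.6423.
C_S = 0.6423·C_{R0}·X = 0.6423×0.844×0.826 = 0.448 mol/L; Y_S = C_S/C_{R0} = 0.531.

0.531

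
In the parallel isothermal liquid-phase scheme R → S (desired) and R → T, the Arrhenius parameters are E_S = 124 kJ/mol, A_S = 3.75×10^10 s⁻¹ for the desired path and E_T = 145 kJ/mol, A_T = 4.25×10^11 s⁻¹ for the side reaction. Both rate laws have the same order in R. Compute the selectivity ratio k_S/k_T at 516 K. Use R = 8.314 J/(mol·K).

11.8

k_S/k_T = (A_S/A_T)·exp[−(E_S−E_T)/(RT)] = (A_S/A_T)·exp[(E_T−E_S)/(RT)].
(E_T−E_S)/(RT) = (145−124)×10³/(8.314×516) = 21000/4290 = 4.895.
k_S/k_T = (3.75×10^10/4.25×10^11)·exp(4.895) = 0.08824 × 133.6 = 11.8.
Since E_S < E_T, lowering the temperature improves selectivity toward S.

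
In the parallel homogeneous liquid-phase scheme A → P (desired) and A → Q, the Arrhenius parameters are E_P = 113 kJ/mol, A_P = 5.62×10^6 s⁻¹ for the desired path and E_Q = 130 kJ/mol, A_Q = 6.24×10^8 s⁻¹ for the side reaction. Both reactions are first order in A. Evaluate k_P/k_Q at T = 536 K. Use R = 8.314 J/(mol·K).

0.409

With equal orders, S_{P/Q} = k_P/k_Q = (A_P/A_Q)·exp[(E_Q−E_P)/(RT)].
(E_Q−E_P)/(RT) = (130−113)×10³/(8.314×536) = 17000/4456 = 3.815.
k_P/k_Q = (5.62×10^6/6.24×10^8)·exp(3.815) = 0.009006 × 45.37 = 0.409.
Since E_P < E_Q, lowering the temperature improves selectivity toward P.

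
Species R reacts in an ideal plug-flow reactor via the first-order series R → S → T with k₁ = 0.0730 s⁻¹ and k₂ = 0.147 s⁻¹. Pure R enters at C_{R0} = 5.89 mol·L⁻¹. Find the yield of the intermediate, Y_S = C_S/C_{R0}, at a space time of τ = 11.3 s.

0.245

For first-order series with pure R initially, C_S(τ) = k₁C_{R0}/(k₂−k₁)·(e^(−k₁τ) − e^(−k₂τ)).
e^(−k₁τ) = e^(−0.0730×11.3) = e^(−0.8249) = 0.4383; e^(−k₂τ) = e^(−1.661) = 0.1899.
C_S = 0.0730×5.89/(0.147−0.0730) × (0.4383−0.1899) = 5.810×0.2483 = 1.443 mol·L⁻¹.
Y_S = C_S/C_{R0} = 1.443/5.89 = 0.245.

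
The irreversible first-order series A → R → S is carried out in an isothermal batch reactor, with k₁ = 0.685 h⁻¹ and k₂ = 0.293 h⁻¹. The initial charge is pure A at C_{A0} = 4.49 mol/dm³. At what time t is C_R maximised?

2.17 h

Setting dC_R/dt = 0 gives t_opt = ln(k₂/k₁)/(k₂−k₁).
= ln(0.293/0.685)/(0.293−0.685) = ln(0.4277)/-0.3920 = -0.8492/-0.3920 = 2.17 h.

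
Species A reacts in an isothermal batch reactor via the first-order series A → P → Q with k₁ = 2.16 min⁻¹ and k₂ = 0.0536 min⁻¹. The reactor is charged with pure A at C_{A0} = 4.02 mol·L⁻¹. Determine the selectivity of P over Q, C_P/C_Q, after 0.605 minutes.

The intermediate concentration in a first-order A→B→C sequence is C_P = k₁C_{A0}(e^(−k₁t) − e^(−k₂t))/(k₂−k₁).
e^(−k₁t) = e^(−2.16×0.605) = e^(−1.307) = 0.2707; e^(−k₂t) = e^(−0.03243) = 0.9681.
C_P = 2.16×4.02/(0.0536−2.16) × (0.2707−0.9681) = (-4.122)×(-0.6974) = 2.875 mol·L⁻¹.
C_A = C_{A0}e^(−k₁t) = 1.088 mol·L⁻¹, so C_Q = C_{A0}−C_A−C_P = 0.05693 mol·L⁻¹; C_P/C_Q = 50.5.

50.5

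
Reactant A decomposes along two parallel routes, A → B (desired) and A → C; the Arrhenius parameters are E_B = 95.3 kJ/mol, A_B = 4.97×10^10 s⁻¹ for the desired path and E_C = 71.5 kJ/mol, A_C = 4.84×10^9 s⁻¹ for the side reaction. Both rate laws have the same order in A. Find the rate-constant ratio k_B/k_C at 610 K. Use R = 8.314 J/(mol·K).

Since both paths have the same order in A, the concentration cancels and S_{B/C} = k_B/k_C = (A_B/A_C)·exp[(E_C−E_B)/(RT)].
(E_C−E_B)/(RT) = (71.5−95.3)×10³/(8.314×610) = -23800/5072 = -4.693.
k_B/k_C = (4.97×10^10/4.84×10^9)·exp(-4.693) = 10.27 × 0.009160 = 0.0941.

0.0941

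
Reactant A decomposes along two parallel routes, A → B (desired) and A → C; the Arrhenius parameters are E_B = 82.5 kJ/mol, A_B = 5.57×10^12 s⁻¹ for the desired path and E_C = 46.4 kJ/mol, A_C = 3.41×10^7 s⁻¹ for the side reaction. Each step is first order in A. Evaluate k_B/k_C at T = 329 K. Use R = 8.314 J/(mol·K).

k_B/k_C = (A_B/A_C)·exp[−(E_B−E_C)/(RT)] = (A_B/A_C)·exp[(E_C−E_B)/(RT)].
(E_C−E_B)/(RT) = (46.4−82.5)×10³/(8.314×329) = -36100/2735 = -13.20.
k_B/k_C = (5.57×10^12/3.41×10^7)·exp(-13.20) = 1.633×10^5 × 1.855×10^-6 = 0.303.
Since E_B > E_C, raising the temperature improves selectivity toward B.

0.303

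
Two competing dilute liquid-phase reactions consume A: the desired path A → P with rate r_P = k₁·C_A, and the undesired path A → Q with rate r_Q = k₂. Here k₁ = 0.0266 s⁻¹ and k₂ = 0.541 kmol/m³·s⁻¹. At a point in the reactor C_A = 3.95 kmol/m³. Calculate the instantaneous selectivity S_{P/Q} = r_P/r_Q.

0.194

S_{P/Q} = r_P/r_Q = (k₁·C_A)/(k₂) = (k₁/k₂)·C_A.
= (0.0266×3.950) / (0.541) = 0.1051/0.5410 = 0.194.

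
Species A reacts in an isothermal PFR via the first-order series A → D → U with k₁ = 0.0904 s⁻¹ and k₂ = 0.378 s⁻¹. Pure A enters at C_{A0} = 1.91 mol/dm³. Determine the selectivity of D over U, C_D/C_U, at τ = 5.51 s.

Solving the coupled first-order balances gives C_D(τ) = [k₁/(k₂−k₁)]·C_{A0}·(e^(−k₁τ) − e^(−k₂τ)).
e^(−k₁τ) = e^(−0.0904×5.51) = e^(−0.4981) = 0.6077; e^(−k₂τ) = e^(−2.083) = 0.1246.
C_D = 0.0904×1.91/(0.378−0.0904) × (0.6077−0.1246) = 0.6004×0.4831 = 0.2900 mol/dm³.
C_A = C_{A0}e^(−k₁τ) = 1.161 mol/dm³, so C_U = C_{A0}−C_A−C_D = 0.4593 mol/dm³; C_D/C_U = 0.631.

0.631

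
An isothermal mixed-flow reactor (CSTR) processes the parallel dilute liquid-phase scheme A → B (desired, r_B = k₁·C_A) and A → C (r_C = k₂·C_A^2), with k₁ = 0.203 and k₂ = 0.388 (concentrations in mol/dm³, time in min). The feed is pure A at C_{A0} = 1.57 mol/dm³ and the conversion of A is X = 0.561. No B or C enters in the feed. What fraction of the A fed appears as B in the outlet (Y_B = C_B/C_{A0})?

0.242

Exit C_A = C_{A0}(1−X) = 1.57×0.439 = 0.6892 mol/dm³.
Rates in a CSTR are evaluated at the outlet concentration: r_B = 0.203×0.6892 = 0.1399, r_C = 0.388×0.6892^2 = 0.1843.
Fraction of consumed A going to B: r_B/(r_B+r_C) = 0.4315.
C_B = 0.4315·C_{A0}·X = 0.4315×1.57×0.561 = 0.380 mol/dm³; Y_B = C_B/C_{A0} = 0.242.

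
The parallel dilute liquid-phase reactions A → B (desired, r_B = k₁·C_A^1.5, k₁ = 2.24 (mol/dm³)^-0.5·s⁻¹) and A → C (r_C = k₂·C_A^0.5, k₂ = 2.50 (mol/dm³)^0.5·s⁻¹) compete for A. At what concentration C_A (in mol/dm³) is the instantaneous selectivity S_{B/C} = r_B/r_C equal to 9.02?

10.1 mol/dm³

S_{B/C} = (k₁/k₂)·C_A ⇒ C_A = S·k₂/k₁.
= 9.02×2.50/2.24 = 10.1 mol/dm³.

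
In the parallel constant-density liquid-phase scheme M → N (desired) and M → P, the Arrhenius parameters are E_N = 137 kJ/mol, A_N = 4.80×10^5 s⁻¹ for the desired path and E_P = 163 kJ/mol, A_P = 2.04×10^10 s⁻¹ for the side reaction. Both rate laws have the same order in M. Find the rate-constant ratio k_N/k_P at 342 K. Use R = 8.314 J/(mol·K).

k_N/k_P = (A_N/A_P)·exp[−(E_N−E_P)/(RT)] = (A_N/A_P)·exp[(E_P−E_N)/(RT)].
(E_P−E_N)/(RT) = (163−137)×10³/(8.314×342) = 26000/2843 = 9.144.
k_N/k_P = (4.80×10^5/2.04×10^10)·exp(9.144) = 2.353×10^-5 × 9358 = 0.220.
Since E_N < E_P, lowering the temperature improves selectivity toward N.

0.220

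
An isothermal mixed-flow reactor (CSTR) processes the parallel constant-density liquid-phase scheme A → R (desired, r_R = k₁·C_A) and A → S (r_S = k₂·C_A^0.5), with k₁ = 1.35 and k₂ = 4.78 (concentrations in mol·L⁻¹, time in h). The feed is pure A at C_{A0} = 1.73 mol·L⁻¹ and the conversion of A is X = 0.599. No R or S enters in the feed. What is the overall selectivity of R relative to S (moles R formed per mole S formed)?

0.235

Exit C_A = C_{A0}(1−X) = 1.73×0.401 = 0.6937 mol·L⁻¹.
Rates in a CSTR are evaluated at the outlet concentration: r_R = 1.35×0.6937 = 0.9365, r_S = 4.78×0.6937^0.5 = 3.981.
Overall selectivity = C_R/C_S = r_Rτ/(r_Sτ) = r_R/r_S = 0.235.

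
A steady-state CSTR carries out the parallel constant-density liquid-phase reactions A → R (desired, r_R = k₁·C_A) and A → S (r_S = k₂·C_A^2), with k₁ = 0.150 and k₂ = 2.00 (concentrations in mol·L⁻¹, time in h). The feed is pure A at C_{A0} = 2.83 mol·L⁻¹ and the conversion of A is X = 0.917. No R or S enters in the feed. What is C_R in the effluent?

Exit C_A = C_{A0}(1−X) = 2.83×0.0830 = 0.2349 mol·L⁻¹.
A CSTR operates uniformly at the exit composition, giving r_R = 0.03523 and r_S = 0.1103 (each k·C_A^n at C_A = 0.2349).
Fraction of consumed A going to R: r_R/(r_R+r_S) = 0.2420.
C_R = 0.2420·C_{A0}·X = 0.2420×2.83×0.917 = 0.628 mol·L⁻¹.

0.628 mol·L⁻¹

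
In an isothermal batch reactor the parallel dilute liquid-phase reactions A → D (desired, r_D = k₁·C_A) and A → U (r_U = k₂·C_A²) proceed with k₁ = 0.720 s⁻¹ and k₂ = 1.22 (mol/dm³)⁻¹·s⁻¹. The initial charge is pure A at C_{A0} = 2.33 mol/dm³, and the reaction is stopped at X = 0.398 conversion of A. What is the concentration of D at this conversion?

0.225 mol/dm³

C_A = C_{A0}(1−X) = 1.403 mol/dm³.
Along a PFR/batch, dC_D/dC_A = −r_D/(r_D+r_U) = −k₁/(k₁+k₂·C_A).
Integrating from C_{A0} to C_A: C_D = (0.720/1.22)·ln[(0.720+1.22·2.33)/(0.720+1.22·1.40)] = 0.5902·ln(3.563/2.431) = 0.2255 mol/dm³.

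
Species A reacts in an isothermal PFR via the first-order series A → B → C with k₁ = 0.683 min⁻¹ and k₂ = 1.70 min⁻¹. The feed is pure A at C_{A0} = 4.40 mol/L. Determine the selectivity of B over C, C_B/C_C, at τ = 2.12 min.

0.223

For first-order series with pure A initially, C_B(τ) = k₁C_{A0}/(k₂−k₁)·(e^(−k₁τ) − e^(−k₂τ)).
e^(−k₁τ) = e^(−0.683×2.12) = e^(−1.448) = 0.2350; e^(−k₂τ) = e^(−3.604) = 0.02721.
C_B = 0.683×4.40/(1.70−0.683) × (0.2350−0.02721) = 2.955×0.2078 = 0.6141 mol/L.
C_A = C_{A0}e^(−k₁τ) = 1.034 mol/L, so C_C = C_{A0}−C_A−C_B = 2.752 mol/L; C_B/C_C = 0.223.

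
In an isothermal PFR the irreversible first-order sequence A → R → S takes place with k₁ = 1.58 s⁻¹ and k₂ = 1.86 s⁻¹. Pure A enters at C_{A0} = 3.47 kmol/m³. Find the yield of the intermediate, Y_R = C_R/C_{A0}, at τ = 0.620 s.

0.338

Solving the coupled first-order balances gives C_R(τ) = [k₁/(k₂−k₁)]·C_{A0}·(e^(−k₁τ) − e^(−k₂τ)).
e^(−k₁τ) = e^(−1.58×0.620) = e^(−0.9796) = 0.3755; e^(−k₂τ) = e^(−1.153) = 0.3156.
C_R = 1.58×3.47/(1.86−1.58) × (0.3755−0.3156) = 19.58×0.05984 = 1.172 kmol/m³.
Y_R = C_R/C_{A0} = 1.172/3.47 = 0.338.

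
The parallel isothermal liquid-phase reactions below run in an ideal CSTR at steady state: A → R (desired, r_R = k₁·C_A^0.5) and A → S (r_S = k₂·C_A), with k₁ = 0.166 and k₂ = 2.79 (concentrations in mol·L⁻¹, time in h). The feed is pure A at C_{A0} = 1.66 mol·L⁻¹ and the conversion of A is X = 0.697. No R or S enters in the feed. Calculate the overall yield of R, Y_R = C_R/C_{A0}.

0.0539

Exit C_A = C_{A0}(1−X) = 1.66×0.303 = 0.5030 mol·L⁻¹.
A CSTR operates uniformly at the exit composition, giving r_R = 0.1177 and r_S = 1.403 (each k·C_A^n at C_A = 0.5030).
Fraction of consumed A going to R: r_R/(r_R+r_S) = 0.07740.
C_R = 0.07740·C_{A0}·X = 0.07740×1.66×0.697 = 0.0896 mol·L⁻¹; Y_R = C_R/C_{A0} = 0.0539.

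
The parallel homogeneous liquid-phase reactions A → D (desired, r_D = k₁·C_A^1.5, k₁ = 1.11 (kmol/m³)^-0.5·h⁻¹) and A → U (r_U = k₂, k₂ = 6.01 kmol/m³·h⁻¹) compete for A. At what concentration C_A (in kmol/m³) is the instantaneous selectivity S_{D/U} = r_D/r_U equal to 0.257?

S_{D/U} = (k₁/k₂)·C_A^1.5 ⇒ C_A = (S·k₂/k₁)^(1/1.5).
= (0.257×6.01/1.11)^(0.6667) = (1.392)^(0.6667) = 1.25 kmol/m³.

1.25 kmol/m³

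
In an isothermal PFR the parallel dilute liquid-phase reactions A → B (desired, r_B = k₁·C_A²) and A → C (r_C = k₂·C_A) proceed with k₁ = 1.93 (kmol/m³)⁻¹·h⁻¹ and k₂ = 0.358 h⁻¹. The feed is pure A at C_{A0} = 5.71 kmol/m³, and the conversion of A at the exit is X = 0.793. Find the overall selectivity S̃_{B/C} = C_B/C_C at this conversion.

C_A = C_{A0}(1−X) = 1.182 kmol/m³.
Along a PFR/batch, dC_C/dC_A = −r_C/(r_B+r_C) = −k₂/(k₂+k₁·C_A).
Integrating from C_{A0} to C_A: C_C = (0.358/1.93)·ln[(0.358+1.93·5.71)/(0.358+1.93·1.18)] = 0.1855·ln(11.38/2.639) = 0.2710 kmol/m³.
Then C_B = (C_{A0}−C_A) − C_C = 4.528 − 0.2710 = 4.257 kmol/m³.
S̃_{B/C} = C_B/C_C = 4.257/0.2710 = 15.7.

15.7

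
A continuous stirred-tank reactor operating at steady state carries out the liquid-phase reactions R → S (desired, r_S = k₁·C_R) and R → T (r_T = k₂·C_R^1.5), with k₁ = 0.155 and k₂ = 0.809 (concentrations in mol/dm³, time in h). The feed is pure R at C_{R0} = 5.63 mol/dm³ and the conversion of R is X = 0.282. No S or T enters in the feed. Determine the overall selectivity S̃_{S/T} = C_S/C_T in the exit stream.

Exit C_R = C_{R0}(1−X) = 5.63×0.718 = 4.042 mol/dm³.
In a CSTR the entire volume is at exit conditions, so r_S = 0.155×4.042 = 0.6266 and r_T = 0.809×4.042^1.5 = 6.575.
Overall selectivity = C_S/C_T = r_Sτ/(r_Tτ) = r_S/r_T = 0.0953.

0.0953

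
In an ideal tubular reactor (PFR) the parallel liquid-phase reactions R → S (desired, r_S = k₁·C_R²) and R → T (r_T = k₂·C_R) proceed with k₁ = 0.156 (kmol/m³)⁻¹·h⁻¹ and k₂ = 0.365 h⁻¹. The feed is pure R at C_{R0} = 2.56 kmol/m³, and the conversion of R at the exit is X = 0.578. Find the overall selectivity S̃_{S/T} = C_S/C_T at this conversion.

0.759

C_R = C_{R0}(1−X) = 1.080 kmol/m³.
Along a PFR/batch, dC_T/dC_R = −r_T/(r_S+r_T) = −k₂/(k₂+k₁·C_R).
Integrating from C_{R0} to C_R: C_T = (0.365/0.156)·ln[(0.365+0.156·2.56)/(0.365+0.156·1.08)] = 2.340·ln(0.7644/0.5335) = 0.8412 kmol/m³.
Then C_S = (C_{R0}−C_R) − C_T = 1.480 − 0.8412 = 0.6385 kmol/m³.
S̃_{S/T} = C_S/C_T = 0.6385/0.8412 = 0.759.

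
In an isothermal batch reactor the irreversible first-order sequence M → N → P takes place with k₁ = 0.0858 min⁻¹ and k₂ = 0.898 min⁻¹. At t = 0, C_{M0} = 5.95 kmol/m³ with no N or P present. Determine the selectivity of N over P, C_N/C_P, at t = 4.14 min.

For first-order series with pure M initially, C_N(t) = k₁C_{M0}/(k₂−k₁)·(e^(−k₁t) − e^(−k₂t)).
e^(−k₁t) = e^(−0.0858×4.14) = e^(−0.3552) = 0.7010; e^(−k₂t) = e^(−3.718) = 0.02429.
C_N = 0.0858×5.95/(0.898−0.0858) × (0.7010−0.02429) = 0.6286×0.6767 = 0.4254 kmol/m³.
C_M = C_{M0}e^(−k₁t) = 4.171 kmol/m³, so C_P = C_{M0}−C_M−C_N = 1.354 kmol/m³; C_N/C_P = 0.314.

0.314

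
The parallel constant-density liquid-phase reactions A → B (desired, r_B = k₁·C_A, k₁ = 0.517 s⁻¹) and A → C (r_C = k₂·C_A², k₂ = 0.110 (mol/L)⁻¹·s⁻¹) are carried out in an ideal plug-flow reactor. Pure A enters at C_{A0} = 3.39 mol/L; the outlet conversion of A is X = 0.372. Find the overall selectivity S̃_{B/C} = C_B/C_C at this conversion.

1.71

C_A = C_{A0}(1−X) = 2.129 mol/L.
Along a PFR/batch, dC_B/dC_A = −r_B/(r_B+r_C) = −k₁/(k₁+k₂·C_A).
Integrating from C_{A0} to C_A: C_B = (0.517/0.110)·ln[(0.517+0.110·3.39)/(0.517+0.110·2.13)] = 4.700·ln(0.8899/0.7512) = 0.7965 mol/L.
C_C = (C_{A0}−C_A)−C_B = 0.4646 mol/L; S̃_{B/C} = 0.7965/0.4646 = 1.71.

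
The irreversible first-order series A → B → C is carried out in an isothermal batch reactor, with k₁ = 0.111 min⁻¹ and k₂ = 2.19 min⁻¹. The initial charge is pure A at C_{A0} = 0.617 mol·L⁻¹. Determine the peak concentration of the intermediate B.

Evaluating C_B at t_opt = ln(k₂/k₁)/(k₂−k₁) gives C_{B,max}/C_{A0} = (k₁/k₂)^[k₂/(k₂−k₁)].
= (0.111/2.19)^(2.19/(2.19−0.111)) = (0.05068)^(1.053) = 0.04322.
C_{B,max} = 0.04322×0.617 = 0.0267 mol·L⁻¹.

0.0267 mol·L⁻¹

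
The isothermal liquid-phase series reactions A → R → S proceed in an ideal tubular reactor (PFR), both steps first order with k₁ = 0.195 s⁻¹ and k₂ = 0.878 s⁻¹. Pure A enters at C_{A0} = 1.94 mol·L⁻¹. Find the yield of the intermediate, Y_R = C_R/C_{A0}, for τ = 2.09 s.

The intermediate concentration in a first-order A→B→C sequence is C_R = k₁C_{A0}(e^(−k₁τ) − e^(−k₂τ))/(k₂−k₁).
e^(−k₁τ) = e^(−0.195×2.09) = e^(−0.4075) = 0.6653; e^(−k₂τ) = e^(−1.835) = 0.1596.
C_R = 0.195×1.94/(0.878−0.195) × (0.6653−0.1596) = 0.5539×0.5057 = 0.2801 mol·L⁻¹.
Y_R = C_R/C_{A0} = 0.2801/1.94 = 0.144.

0.144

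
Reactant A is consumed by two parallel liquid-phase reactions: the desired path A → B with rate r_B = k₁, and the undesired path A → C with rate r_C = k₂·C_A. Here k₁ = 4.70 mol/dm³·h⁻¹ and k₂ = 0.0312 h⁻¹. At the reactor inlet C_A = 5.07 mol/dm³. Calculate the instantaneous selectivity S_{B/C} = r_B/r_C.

29.7

S_{B/C} = r_B/r_C = (k₁)/(k₂·C_A) = (k₁/k₂)·C_A⁻¹.
= (4.70) / (0.0312×5.070) = 4.700/0.1582 = 29.7.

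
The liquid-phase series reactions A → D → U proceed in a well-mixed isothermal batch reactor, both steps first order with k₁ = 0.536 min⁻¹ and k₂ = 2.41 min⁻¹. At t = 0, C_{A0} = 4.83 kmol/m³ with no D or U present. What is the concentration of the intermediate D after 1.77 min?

For first-order series with pure A initially, C_D(t) = k₁C_{A0}/(k₂−k₁)·(e^(−k₁t) − e^(−k₂t)).
e^(−k₁t) = e^(−0.536×1.77) = e^(−0.9487) = 0.3872; e^(−k₂t) = e^(−4.266) = 0.01404.
C_D = 0.536×4.83/(2.41−0.536) × (0.3872−0.01404) = 1.381×0.3732 = 0.5156 kmol/m³.

0.516 kmol/m³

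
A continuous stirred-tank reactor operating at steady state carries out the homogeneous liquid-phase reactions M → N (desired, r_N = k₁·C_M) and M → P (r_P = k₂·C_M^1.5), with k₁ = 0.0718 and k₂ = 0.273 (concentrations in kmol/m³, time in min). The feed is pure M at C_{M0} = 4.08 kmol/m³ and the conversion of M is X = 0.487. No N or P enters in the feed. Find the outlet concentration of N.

0.306 kmol/m³

Exit C_M = C_{M0}(1−X) = 4.08×0.513 = 2.093 kmol/m³.
Rates in a CSTR are evaluated at the outlet concentration: r_N = 0.0718×2.093 = 0.1503, r_P = 0.273×2.093^1.5 = 0.8267.
Fraction of consumed M going to N: r_N/(r_N+r_P) = 0.1538.
C_N = 0.1538·C_{M0}·X = 0.1538×4.08×0.487 = 0.306 kmol/m³.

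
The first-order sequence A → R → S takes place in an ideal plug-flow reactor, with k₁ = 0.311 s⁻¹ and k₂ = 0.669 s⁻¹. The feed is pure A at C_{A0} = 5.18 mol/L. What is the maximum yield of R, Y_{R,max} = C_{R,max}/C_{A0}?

0.239

At the optimum, C_{R,max}/C_{A0} = (k₁/k₂)^[k₂/(k₂−k₁)].
= (0.311/0.669)^(0.669/(0.669−0.311)) = (0.4649)^(1.869) = 0.2390.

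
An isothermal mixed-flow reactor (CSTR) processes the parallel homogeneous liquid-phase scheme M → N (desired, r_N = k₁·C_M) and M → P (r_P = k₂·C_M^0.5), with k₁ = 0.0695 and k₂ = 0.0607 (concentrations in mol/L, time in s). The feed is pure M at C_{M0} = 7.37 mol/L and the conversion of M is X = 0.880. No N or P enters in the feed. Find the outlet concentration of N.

Exit C_M = C_{M0}(1−X) = 7.37×0.120 = 0.8844 mol/L.
In a CSTR the entire volume is at exit conditions, so r_N = 0.0695×0.8844 = 0.06147 and r_P = 0.0607×0.8844^0.5 = 0.05708.
Fraction of consumed M going to N: r_N/(r_N+r_P) = 0.5185.
C_N = 0.5185·C_{M0}·X = 0.5185×7.37×0.880 = 3.36 mol/L.

3.36 mol/L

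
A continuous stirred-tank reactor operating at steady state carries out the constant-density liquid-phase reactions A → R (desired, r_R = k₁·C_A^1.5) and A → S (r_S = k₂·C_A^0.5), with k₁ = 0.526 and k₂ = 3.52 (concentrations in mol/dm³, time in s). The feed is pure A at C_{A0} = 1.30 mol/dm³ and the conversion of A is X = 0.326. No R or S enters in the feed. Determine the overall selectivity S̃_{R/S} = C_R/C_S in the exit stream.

Exit C_A = C_{A0}(1−X) = 1.30×0.674 = 0.8762 mol/dm³.
Rates in a CSTR are evaluated at the outlet concentration: r_R = 0.526×0.8762^1.5 = 0.4314, r_S = 3.52×0.8762^0.5 = 3.295.
Overall selectivity = C_R/C_S = r_Rτ/(r_Sτ) = r_R/r_S = 0.131.

0.131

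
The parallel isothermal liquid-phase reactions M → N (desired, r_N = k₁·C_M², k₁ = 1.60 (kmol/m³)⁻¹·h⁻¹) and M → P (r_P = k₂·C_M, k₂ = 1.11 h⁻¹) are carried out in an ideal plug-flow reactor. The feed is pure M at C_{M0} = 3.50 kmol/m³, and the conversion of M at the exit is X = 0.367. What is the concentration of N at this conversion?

C_M = C_{M0}(1−X) = 2.216 kmol/m³.
Along a PFR/batch, dC_P/dC_M = −r_P/(r_N+r_P) = −k₂/(k₂+k₁·C_M).
Integrating from C_{M0} to C_M: C_P = (1.11/1.60)·ln[(1.11+1.60·3.50)/(1.11+1.60·2.22)] = 0.6937·ln(6.710/4.655) = 0.2537 kmol/m³.
Then C_N = (C_{M0}−C_M) − C_P = 1.284 − 0.2537 = 1.031 kmol/m³.

1.03 kmol/m³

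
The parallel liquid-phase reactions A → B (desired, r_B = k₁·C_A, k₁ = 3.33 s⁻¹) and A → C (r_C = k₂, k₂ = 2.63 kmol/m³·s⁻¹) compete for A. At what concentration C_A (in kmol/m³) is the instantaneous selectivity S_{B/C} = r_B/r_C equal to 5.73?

4.53 kmol/m³

S_{B/C} = (k₁/k₂)·C_A ⇒ C_A = S·k₂/k₁.
= 5.73×2.63/3.33 = 4.53 kmol/m³.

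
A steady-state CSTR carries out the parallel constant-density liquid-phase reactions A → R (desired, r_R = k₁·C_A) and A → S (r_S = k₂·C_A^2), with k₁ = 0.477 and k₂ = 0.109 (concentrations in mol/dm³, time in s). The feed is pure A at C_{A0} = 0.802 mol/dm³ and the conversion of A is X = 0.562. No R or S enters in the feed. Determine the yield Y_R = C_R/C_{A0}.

Exit C_A = C_{A0}(1−X) = 0.802×0.438 = 0.3513 mol/dm³.
A CSTR operates uniformly at the exit composition, giving r_R = 0.1676 and r_S = 0.01345 (each k·C_A^n at C_A = 0.3513).
Fraction of consumed A going to R: r_R/(r_R+r_S) = 0.9257.
C_R = 0.9257·C_{A0}·X = 0.9257×0.802×0.562 = 0.417 mol/dm³; Y_R = C_R/C_{A0} = 0.520.

0.520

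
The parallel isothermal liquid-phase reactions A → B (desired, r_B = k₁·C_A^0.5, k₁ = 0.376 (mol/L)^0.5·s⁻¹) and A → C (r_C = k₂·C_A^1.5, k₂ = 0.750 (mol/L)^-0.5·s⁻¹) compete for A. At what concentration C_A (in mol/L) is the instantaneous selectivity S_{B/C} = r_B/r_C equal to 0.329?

1.52 mol/L

S_{B/C} = (k₁/k₂)·C_A⁻¹ ⇒ C_A = (S·k₂/k₁)^(-1).
= (0.329×0.750/0.376)^(-1) = (0.6563)^(-1) = 1.52 mol/L.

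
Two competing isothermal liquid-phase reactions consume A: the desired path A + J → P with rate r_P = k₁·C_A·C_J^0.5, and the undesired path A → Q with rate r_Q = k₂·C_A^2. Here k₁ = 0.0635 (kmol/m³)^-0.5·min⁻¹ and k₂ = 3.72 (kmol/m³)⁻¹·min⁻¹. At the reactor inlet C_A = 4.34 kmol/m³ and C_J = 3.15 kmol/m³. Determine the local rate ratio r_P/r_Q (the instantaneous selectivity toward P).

0.00698

S_{P/Q} = r_P/r_Q = (k₁·C_A·C_J^0.5)/(k₂·C_A^2) = (k₁/k₂)·C_A⁻¹·C_J^0.5.
= (0.0635×4.340×3.150^0.5) / (3.72×4.340^2) = 0.4891/70.07 = 0.00698.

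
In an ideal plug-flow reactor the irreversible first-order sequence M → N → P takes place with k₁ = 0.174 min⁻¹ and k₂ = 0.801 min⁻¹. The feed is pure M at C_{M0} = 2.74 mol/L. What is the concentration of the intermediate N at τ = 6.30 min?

0.249 mol/L

For first-order series with pure M initially, C_N(τ) = k₁C_{M0}/(k₂−k₁)·(e^(−k₁τ) − e^(−k₂τ)).
e^(−k₁τ) = e^(−0.174×6.30) = e^(−1.096) = 0.3341; e^(−k₂τ) = e^(−5.046) = 0.006433.
C_N = 0.174×2.74/(0.801−0.174) × (0.3341−0.006433) = 0.7604×0.3277 = 0.2492 mol/L.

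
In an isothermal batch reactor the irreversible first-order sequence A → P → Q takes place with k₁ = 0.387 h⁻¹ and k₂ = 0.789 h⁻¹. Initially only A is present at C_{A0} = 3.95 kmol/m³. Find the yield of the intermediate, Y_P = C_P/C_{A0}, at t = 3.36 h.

The intermediate concentration in a first-order A→B→C sequence is C_P = k₁C_{A0}(e^(−k₁t) − e^(−k₂t))/(k₂−k₁).
e^(−k₁t) = e^(−0.387×3.36) = e^(−1.300) = 0.2724; e^(−k₂t) = e^(−2.651) = 0.07058.
C_P = 0.387×3.95/(0.789−0.387) × (0.2724−0.07058) = 3.803×0.2019 = 0.7676 kmol/m³.
Y_P = C_P/C_{A0} = 0.7676/3.95 = 0.194.

0.194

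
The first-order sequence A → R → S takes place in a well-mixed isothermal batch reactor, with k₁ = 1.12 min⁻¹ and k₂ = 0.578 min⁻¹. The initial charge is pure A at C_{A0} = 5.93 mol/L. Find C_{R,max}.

Evaluating C_R at t_opt = ln(k₂/k₁)/(k₂−k₁) gives C_{R,max}/C_{A0} = (k₁/k₂)^[k₂/(k₂−k₁)].
= (1.12/0.578)^(0.578/(0.578−1.12)) = (1.938)^(-1.066) = 0.4939.
C_{R,max} = 0.4939×5.93 = 2.93 mol/L.

2.93 mol/L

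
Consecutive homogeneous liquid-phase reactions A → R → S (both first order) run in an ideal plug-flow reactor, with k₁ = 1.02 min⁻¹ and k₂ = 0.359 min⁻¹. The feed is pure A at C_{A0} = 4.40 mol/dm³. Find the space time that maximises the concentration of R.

The intermediate peaks when r₁ = r₂, i.e. k₁e^(−k₁τ) = k₂e^(−k₂τ), giving τ_opt = ln(k₂/k₁)/(k₂−k₁).
= ln(0.359/1.02)/(0.359−1.02) = ln(0.3520)/-0.6610 = -1.044/-0.6610 = 1.58 min.

1.58 min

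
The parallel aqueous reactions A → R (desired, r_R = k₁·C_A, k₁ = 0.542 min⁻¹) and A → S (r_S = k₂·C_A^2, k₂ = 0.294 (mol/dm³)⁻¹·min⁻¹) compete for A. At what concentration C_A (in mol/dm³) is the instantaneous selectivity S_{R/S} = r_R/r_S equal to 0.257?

7.17 mol/dm³

S_{R/S} = (k₁/k₂)·C_A⁻¹ ⇒ C_A = (S·k₂/k₁)^(-1).
= (0.257×0.294/0.542)^(-1) = (0.1394)^(-1) = 7.17 mol/dm³.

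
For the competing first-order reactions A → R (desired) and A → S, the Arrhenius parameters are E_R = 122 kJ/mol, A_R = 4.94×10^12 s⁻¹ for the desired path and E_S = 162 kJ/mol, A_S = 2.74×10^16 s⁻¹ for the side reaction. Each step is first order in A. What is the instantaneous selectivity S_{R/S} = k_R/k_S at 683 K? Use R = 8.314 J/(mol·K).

0.207

k_R/k_S = (A_R/A_S)·exp[−(E_R−E_S)/(RT)] = (A_R/A_S)·exp[(E_S−E_R)/(RT)].
(E_S−E_R)/(RT) = (162−122)×10³/(8.314×683) = 40000/5678 = 7.044.
k_R/k_S = (4.94×10^12/2.74×10^16)·exp(7.044) = 1.803×10^-4 × 1146 = 0.207.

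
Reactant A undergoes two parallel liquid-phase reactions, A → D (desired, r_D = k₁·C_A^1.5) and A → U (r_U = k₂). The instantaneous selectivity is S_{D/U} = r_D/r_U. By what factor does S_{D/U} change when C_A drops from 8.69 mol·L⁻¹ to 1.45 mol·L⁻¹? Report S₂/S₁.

S_{D/U} = (k₁/k₂)·C_A^1.5, so S₂/S₁ = (C_{A,2}/C_{A,1})^1.5.
= (1.45/8.69)^1.5 = (0.1669)^1.5 = 0.0682.
Selectivity toward D falls as C_A falls — high-concentration operation is favoured.

0.0682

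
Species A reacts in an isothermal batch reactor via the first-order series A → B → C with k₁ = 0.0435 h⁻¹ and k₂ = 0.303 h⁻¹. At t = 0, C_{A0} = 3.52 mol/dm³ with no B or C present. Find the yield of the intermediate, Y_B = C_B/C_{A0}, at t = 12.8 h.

0.0926

For first-order series with pure A initially, C_B(t) = k₁C_{A0}/(k₂−k₁)·(e^(−k₁t) − e^(−k₂t)).
e^(−k₁t) = e^(−0.0435×12.8) = e^(−0.5568) = 0.5730; e^(−k₂t) = e^(−3.878) = 0.02068.
C_B = 0.0435×3.52/(0.303−0.0435) × (0.5730−0.02068) = 0.5901×0.5524 = 0.3259 mol/dm³.
Y_B = C_B/C_{A0} = 0.3259/3.52 = 0.0926.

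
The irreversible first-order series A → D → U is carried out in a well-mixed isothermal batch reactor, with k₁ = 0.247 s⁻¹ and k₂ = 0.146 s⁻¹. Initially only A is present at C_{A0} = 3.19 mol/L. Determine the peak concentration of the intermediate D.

1.49 mol/L

For a first-order series the maximum intermediate yield is C_{D,max}/C_{A0} = (k₁/k₂)^[k₂/(k₂−k₁)].
= (0.247/0.146)^(0.146/(0.146−0.247)) = (1.692)^(-1.446) = 0.4676.
C_{D,max} = 0.4676×3.19 = 1.49 mol/L.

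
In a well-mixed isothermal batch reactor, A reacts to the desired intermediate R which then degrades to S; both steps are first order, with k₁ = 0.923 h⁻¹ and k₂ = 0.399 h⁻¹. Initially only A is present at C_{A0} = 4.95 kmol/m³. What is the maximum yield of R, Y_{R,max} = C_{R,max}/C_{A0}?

Evaluating C_R at t_opt = ln(k₂/k₁)/(k₂−k₁) gives C_{R,max}/C_{A0} = (k₁/k₂)^[k₂/(k₂−k₁)].
= (0.923/0.399)^(0.399/(0.399−0.923)) = (2.313)^(-0.7615) = 0.5280.

0.528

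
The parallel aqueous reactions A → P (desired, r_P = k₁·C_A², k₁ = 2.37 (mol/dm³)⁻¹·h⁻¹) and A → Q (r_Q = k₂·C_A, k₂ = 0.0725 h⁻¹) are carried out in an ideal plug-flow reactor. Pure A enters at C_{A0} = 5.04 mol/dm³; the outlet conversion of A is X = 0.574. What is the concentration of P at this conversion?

2.87 mol/dm³

C_A = C_{A0}(1−X) = 2.147 mol/dm³.
Along a PFR/batch, dC_Q/dC_A = −r_Q/(r_P+r_Q) = −k₂/(k₂+k₁·C_A).
Integrating from C_{A0} to C_A: C_Q = (0.0725/2.37)·ln[(0.0725+2.37·5.04)/(0.0725+2.37·2.15)] = 0.03059·ln(12.02/5.161) = 0.02586 mol/dm³.
Then C_P = (C_{A0}−C_A) − C_Q = 2.893 − 0.02586 = 2.867 mol/dm³.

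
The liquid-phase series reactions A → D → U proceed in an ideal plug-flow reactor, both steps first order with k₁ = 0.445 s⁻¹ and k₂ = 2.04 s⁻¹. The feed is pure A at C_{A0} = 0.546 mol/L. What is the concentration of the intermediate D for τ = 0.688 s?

Solving the coupled first-order balances gives C_D(τ) = [k₁/(k₂−k₁)]·C_{A0}·(e^(−k₁τ) − e^(−k₂τ)).
e^(−k₁τ) = e^(−0.445×0.688) = e^(−0.3062) = 0.7363; e^(−k₂τ) = e^(−1.404) = 0.2457.
C_D = 0.445×0.546/(2.04−0.445) × (0.7363−0.2457) = 0.1523×0.4905 = 0.07472 mol/L.

0.0747 mol/L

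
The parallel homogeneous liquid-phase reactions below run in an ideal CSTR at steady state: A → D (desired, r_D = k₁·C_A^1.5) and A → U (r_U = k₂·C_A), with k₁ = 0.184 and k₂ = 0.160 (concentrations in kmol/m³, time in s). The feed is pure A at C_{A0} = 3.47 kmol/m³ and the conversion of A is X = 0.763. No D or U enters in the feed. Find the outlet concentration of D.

1.35 kmol/m³

Exit C_A = C_{A0}(1−X) = 3.47×0.237 = 0.8224 kmol/m³.
Rates in a CSTR are evaluated at the outlet concentration: r_D = 0.184×0.8224^1.5 = 0.1372, r_U = 0.160×0.8224 = 0.1316.
Fraction of consumed A going to D: r_D/(r_D+r_U) = 0.5105.
C_D = 0.5105·C_{A0}·X = 0.5105×3.47×0.763 = 1.35 kmol/m³.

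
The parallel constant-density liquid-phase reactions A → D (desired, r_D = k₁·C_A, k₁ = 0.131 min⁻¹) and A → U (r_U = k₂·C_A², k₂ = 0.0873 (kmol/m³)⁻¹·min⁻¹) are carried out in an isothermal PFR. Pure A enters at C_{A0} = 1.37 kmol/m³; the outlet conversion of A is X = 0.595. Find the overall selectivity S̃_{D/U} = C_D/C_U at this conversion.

1.60

C_A = C_{A0}(1−X) = 0.5549 kmol/m³.
Along a PFR/batch, dC_D/dC_A = −r_D/(r_D+r_U) = −k₁/(k₁+k₂·C_A).
Integrating from C_{A0} to C_A: C_D = (0.131/0.0873)·ln[(0.131+0.0873·1.37)/(0.131+0.0873·0.555)] = 1.501·ln(0.2506/0.1794) = 0.5012 kmol/m³.
C_U = (C_{A0}−C_A)−C_D = 0.3139 kmol/m³; S̃_{D/U} = 0.5012/0.3139 = 1.60.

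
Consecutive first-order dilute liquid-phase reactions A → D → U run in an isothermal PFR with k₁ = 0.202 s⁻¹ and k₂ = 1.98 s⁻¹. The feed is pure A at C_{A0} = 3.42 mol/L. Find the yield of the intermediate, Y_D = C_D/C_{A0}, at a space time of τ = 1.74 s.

Solving the coupled first-order balances gives C_D(τ) = [k₁/(k₂−k₁)]·C_{A0}·(e^(−k₁τ) − e^(−k₂τ)).
e^(−k₁τ) = e^(−0.202×1.74) = e^(−0.3515) = 0.7036; e^(−k₂τ) = e^(−3.445) = 0.03190.
C_D = 0.202×3.42/(1.98−0.202) × (0.7036−0.03190) = 0.3885×0.6717 = 0.2610 mol/L.
Y_D = C_D/C_{A0} = 0.2610/3.42 = 0.0763.

0.0763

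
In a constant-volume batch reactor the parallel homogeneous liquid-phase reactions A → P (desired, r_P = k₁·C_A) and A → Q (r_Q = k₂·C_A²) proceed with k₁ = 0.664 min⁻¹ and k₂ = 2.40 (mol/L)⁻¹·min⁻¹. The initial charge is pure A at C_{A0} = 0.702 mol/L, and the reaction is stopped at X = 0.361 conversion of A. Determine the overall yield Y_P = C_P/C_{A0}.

0.118

C_A = C_{A0}(1−X) = 0.4486 mol/L.
Along a PFR/batch, dC_P/dC_A = −r_P/(r_P+r_Q) = −k₁/(k₁+k₂·C_A).
Integrating from C_{A0} to C_A: C_P = (0.664/2.40)·ln[(0.664+2.40·0.702)/(0.664+2.40·0.449)] = 0.2767·ln(2.349/1.741) = 0.08291 mol/L.
Y_P = C_P/C_{A0} = 0.08291/0.702 = 0.118.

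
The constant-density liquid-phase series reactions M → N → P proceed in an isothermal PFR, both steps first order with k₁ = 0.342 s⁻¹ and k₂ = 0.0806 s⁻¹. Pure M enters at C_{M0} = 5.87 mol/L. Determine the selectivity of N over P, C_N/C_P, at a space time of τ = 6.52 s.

2.44

The intermediate concentration in a first-order A→B→C sequence is C_N = k₁C_{M0}(e^(−k₁τ) − e^(−k₂τ))/(k₂−k₁).
e^(−k₁τ) = e^(−0.342×6.52) = e^(−2.230) = 0.1075; e^(−k₂τ) = e^(−0.5255) = 0.5913.
C_N = 0.342×5.87/(0.0806−0.342) × (0.1075−0.5913) = (-7.680)×(-0.4837) = 3.715 mol/L.
C_M = C_{M0}e^(−k₁τ) = 0.6313 mol/L, so C_P = C_{M0}−C_M−C_N = 1.524 mol/L; C_N/C_P = 2.44.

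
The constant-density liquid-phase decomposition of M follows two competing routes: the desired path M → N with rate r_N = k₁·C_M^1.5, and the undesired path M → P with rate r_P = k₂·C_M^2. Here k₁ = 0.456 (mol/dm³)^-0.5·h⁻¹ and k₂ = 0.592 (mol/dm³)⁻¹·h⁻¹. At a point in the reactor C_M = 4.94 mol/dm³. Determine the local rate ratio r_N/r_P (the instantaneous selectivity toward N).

S_{N/P} = r_N/r_P = (k₁·C_M^1.5)/(k₂·C_M^2) = (k₁/k₂)·C_M^-0.5.
= (0.456×4.940^1.5) / (0.592×4.940^2) = 5.007/14.45 = 0.347.
The undesired path is higher order in M, so low C_M (CSTR or dilute feed) favours N.

0.347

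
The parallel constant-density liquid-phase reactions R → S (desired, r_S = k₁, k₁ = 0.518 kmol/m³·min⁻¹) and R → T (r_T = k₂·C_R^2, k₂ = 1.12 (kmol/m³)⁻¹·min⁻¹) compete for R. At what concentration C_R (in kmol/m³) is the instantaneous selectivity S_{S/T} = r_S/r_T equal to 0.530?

S_{S/T} = (k₁/k₂)·C_R^-2 ⇒ C_R = (S·k₂/k₁)^(-0.5).
= (0.530×1.12/0.518)^(-0.5) = (1.146)^(-0.5) = 0.934 kmol/m³.

0.934 kmol/m³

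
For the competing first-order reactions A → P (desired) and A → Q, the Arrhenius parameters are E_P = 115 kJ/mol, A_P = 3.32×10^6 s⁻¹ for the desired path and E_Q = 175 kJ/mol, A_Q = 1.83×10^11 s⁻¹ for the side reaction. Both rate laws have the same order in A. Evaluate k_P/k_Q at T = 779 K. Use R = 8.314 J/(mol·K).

With equal orders, S_{P/Q} = k_P/k_Q = (A_P/A_Q)·exp[(E_Q−E_P)/(RT)].
(E_Q−E_P)/(RT) = (175−115)×10³/(8.314×779) = 60000/6477 = 9.264.
k_P/k_Q = (3.32×10^6/1.83×10^11)·exp(9.264) = 1.814×10^-5 × 10552 = 0.191.
Since E_P < E_Q, lowering the temperature improves selectivity toward P.

0.191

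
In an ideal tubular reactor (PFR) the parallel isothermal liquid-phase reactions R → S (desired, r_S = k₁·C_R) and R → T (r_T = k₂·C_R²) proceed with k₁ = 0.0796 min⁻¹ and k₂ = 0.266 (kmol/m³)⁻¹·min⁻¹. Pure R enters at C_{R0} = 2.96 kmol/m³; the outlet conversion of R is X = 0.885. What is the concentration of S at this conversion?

C_R = C_{R0}(1−X) = 0.3404 kmol/m³.
Along a PFR/batch, dC_S/dC_R = −r_S/(r_S+r_T) = −k₁/(k₁+k₂·C_R).
Integrating from C_{R0} to C_R: C_S = (0.0796/0.266)·ln[(0.0796+0.266·2.96)/(0.0796+0.266·0.340)] = 0.2992·ln(0.8670/0.1701) = 0.4873 kmol/m³.

0.487 kmol/m³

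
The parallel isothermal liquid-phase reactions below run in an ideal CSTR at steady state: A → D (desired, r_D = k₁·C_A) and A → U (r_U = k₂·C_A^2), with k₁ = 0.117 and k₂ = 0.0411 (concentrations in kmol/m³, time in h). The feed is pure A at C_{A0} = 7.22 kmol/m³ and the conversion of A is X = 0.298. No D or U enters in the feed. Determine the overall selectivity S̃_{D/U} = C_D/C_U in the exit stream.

Exit C_A = C_{A0}(1−X) = 7.22×0.702 = 5.068 kmol/m³.
A CSTR operates uniformly at the exit composition, giving r_D = 0.5930 and r_U = 1.056 (each k·C_A^n at C_A = 5.068).
Overall selectivity = C_D/C_U = r_Dτ/(r_Uτ) = r_D/r_U = 0.562.

0.562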